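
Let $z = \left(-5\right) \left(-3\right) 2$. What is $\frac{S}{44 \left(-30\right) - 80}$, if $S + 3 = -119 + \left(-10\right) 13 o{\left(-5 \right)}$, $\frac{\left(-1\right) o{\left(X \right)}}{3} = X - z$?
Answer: $\frac{3443}{350} \approx 9.8371$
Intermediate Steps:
$z = 30$ ($z = 15 \cdot 2 = 30$)
$o{\left(X \right)} = 90 - 3 X$ ($o{\left(X \right)} = - 3 \left(X - 30\right) = - 3 \left(-30 + X\right) = 90 - 3 X$)
$S = -13772$ ($S = -3 + \left(-119 + \left(-10\right) 13 \left(90 - -15\right)\right) = -3 - \left(119 + 130 \left(90 + 15\right)\right) = -3 - 13769 = -13772$)
$\frac{S}{44 \left(-30\right) - 80} = - \frac{13772}{44 \left(-30\right) - 80} = - \frac{13772}{-1320 - 80} = - \frac{13772}{-1400} = \left(-13772\right) \left(- \frac{1}{1400}\right) = \frac{3443}{350}$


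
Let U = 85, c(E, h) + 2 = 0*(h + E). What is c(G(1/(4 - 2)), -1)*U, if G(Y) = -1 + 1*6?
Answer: -170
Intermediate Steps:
G(Y) = 5 (G(Y) = -1 + 6 = 5)
c(E, h) = -2 (c(E, h) = -2 + 0*(h + E) = -2 + 0*(E + h) = -2 + 0 = -2)
c(G(1/(4 - 2)), -1)*U = -2*85 = -170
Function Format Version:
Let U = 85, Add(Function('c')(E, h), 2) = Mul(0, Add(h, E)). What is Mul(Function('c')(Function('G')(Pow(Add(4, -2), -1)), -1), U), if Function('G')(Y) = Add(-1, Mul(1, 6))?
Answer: -170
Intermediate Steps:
Function('G')(Y) = 5 (Function('G')(Y) = Add(-1, 6) = 5)
Function('c')(E, h) = -2 (Function('c')(E, h) = Add(-2, Mul(0, Add(h, E))) = Add(-2, Mul(0, Add(E, h))) = Add(-2, 0) = -2)
Mul(Function('c')(Function('G')(Pow(Add(4, -2), -1)), -1), U) = Mul(-2, 85) = -170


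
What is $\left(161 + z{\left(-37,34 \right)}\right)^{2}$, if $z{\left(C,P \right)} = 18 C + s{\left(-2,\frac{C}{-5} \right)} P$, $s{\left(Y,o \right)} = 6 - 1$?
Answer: $112225$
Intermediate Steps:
$s{\left(Y,o \right)} = 5$
$z{\left(C,P \right)} = 5 P + 18 C$ ($z{\left(C,P \right)} = 18 C + 5 P = 5 P + 18 C$)
$\left(161 + z{\left(-37,34 \right)}\right)^{2} = \left(161 + \left(5 \cdot 34 + 18 \left(-37\right)\right)\right)^{2} = \left(161 + \left(170 - 666\right)\right)^{2} = \left(161 - 496\right)^{2} = \left(-335\right)^{2} = 112225$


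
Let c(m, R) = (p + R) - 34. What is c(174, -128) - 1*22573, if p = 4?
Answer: -22731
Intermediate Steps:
c(m, R) = -30 + R (c(m, R) = (4 + R) - 34 = -30 + R)
c(174, -128) - 1*22573 = (-30 - 128) - 1*22573 = -158 - 22573 = -22731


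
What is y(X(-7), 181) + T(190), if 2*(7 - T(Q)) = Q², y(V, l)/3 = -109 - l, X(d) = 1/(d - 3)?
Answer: -18913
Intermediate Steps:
X(d) = 1/(-3 + d)
y(V, l) = -327 - 3*l (y(V, l) = 3*(-109 - l) = -327 - 3*l)
T(Q) = 7 - Q²/2
y(X(-7), 181) + T(190) = (-327 - 3*181) + (7 - ½*190²) = (-327 - 543) + (7 - ½*36100) = -870 + (7 - 18050) = -870 - 18043 = -18913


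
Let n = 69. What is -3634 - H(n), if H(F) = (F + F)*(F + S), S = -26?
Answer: -9568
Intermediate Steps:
H(F) = 2*F*(-26 + F) (H(F) = (F + F)*(F - 26) = (2*F)*(-26 + F) = 2*F*(-26 + F))
-3634 - H(n) = -3634 - 2*69*(-26 + 69) = -3634 - 2*69*43 = -3634 - 1*5934 = -3634 - 5934 = -9568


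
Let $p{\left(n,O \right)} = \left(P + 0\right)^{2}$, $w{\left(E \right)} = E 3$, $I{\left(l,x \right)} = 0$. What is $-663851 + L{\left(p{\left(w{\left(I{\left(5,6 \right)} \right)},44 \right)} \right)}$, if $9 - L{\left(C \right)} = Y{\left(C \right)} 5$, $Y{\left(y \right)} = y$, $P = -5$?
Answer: $-663967$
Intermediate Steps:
$w{\left(E \right)} = 3 E$
$p{\left(n,O \right)} = 25$ ($p{\left(n,O \right)} = \left(-5 + 0\right)^{2} = \left(-5\right)^{2} = 25$)
$L{\left(C \right)} = 9 - 5 C$ ($L{\left(C \right)} = 9 - C 5 = 9 - 5 C$)
$-663851 + L{\left(p{\left(w{\left(I{\left(5,6 \right)} \right)},44 \right)} \right)} = -663851 + \left(9 - 125\right) = -663851 - 116 = -663967$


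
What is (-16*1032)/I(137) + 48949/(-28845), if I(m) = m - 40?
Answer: -481036693/2797965 ≈ -171.92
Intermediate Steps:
I(m) = -40 + m
(-16*1032)/I(137) + 48949/(-28845) = (-16*1032)/(-40 + 137) + 48949/(-28845) = -16512/97 + 48949*(-1/28845) = -16512*1/97 - 48949/28845 = -16512/97 - 48949/28845 = -481036693/2797965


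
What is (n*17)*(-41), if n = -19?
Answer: 13243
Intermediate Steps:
(n*17)*(-41) = -19*17*(-41) = -323*(-41) = 13243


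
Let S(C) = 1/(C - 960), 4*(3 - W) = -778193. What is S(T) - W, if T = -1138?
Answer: -816337047/4196 ≈ -1.9455e+5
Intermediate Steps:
W = 778205/4 (W = 3 - ¼*(-778193) = 3 + 778193/4 = 778205/4 ≈ 1.9455e+5)
S(C) = 1/(-960 + C)
S(T) - W = 1/(-960 - 1138) - 1*778205/4 = 1/(-2098) - 778205/4 = -1/2098 - 778205/4 = -816337047/4196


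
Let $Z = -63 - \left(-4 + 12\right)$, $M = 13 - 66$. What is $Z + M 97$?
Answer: $-5212$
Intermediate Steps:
$M = -53$
$Z = -71$ ($Z = -63 - 8 = -71$)
$Z + M 97 = -71 - 5141 = -5212$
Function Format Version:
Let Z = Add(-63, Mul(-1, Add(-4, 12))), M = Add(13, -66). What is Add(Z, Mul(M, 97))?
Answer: -5212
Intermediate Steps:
M = -53
Z = -71 (Z = Add(-63, Mul(-1, 8)) = Add(-63, -8) = -71)
Add(Z, Mul(M, 97)) = Add(-71, Mul(-53, 97)) = Add(-71, -5141) = -5212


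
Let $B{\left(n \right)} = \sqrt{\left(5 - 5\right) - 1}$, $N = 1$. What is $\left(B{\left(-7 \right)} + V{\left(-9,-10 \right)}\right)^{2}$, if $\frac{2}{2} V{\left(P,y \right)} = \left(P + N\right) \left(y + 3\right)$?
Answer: $\left(56 + i\right)^{2} \approx 3135.0 + 112.0 i$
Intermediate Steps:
$V{\left(P,y \right)} = \left(1 + P\right) \left(3 + y\right)$ ($V{\left(P,y \right)} = \left(P + 1\right) \left(y + 3\right) = \left(1 + P\right) \left(3 + y\right)$)
$B{\left(n \right)} = i$ ($B{\left(n \right)} = \sqrt{\left(5 - 5\right) - 1} = \sqrt{0 - 1} = \sqrt{-1} = i$)
$\left(B{\left(-7 \right)} + V{\left(-9,-10 \right)}\right)^{2} = \left(i + \left(3 - 10 + 3 \left(-9\right) - -90\right)\right)^{2} = \left(i + \left(3 - 10 - 27 + 90\right)\right)^{2} = \left(i + 56\right)^{2} = \left(56 + i\right)^{2}$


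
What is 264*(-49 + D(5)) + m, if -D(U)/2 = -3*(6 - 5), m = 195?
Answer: -11157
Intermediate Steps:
D(U) = 6 (D(U) = -(-6)*(6 - 5) = -(-6) = -2*(-3) = 6)
264*(-49 + D(5)) + m = 264*(-49 + 6) + 195 = 264*(-43) + 195 = -11352 + 195 = -11157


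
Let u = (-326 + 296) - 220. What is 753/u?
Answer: -753/250 ≈ -3.0120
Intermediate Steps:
u = -250 (u = -30 - 220 = -250)
753/u = 753/(-250) = 753*(-1/250) = -753/250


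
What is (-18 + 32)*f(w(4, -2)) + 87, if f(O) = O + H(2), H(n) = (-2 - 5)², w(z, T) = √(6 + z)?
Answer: 773 + 14*√10 ≈ 817.27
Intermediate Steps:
H(n) = 49 (H(n) = (-7)² = 49)
f(O) = 49 + O (f(O) = O + 49 = 49 + O)
(-18 + 32)*f(w(4, -2)) + 87 = (-18 + 32)*(49 + √(6 + 4)) + 87 = 14*(49 + √10) + 87 = (686 + 14*√10) + 87 = 773 + 14*√10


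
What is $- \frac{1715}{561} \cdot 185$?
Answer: $- \frac{317275}{561} \approx -565.55$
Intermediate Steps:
$- \frac{1715}{561} \cdot 185 = \left(-1\right) \frac{1715}{561} \cdot 185 = \left(- \frac{1715}{561}\right) 185 = - \frac{317275}{561}$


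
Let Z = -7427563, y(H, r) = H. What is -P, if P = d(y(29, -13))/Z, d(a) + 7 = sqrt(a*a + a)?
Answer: -7/7427563 + sqrt(870)/7427563 ≈ 3.0287e-6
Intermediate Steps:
d(a) = -7 + sqrt(a + a**2) (d(a) = -7 + sqrt(a*a + a) = -7 + sqrt(a**2 + a) = -7 + sqrt(a + a**2))
P = 7/7427563 - sqrt(870)/7427563 (P = (-7 + sqrt(29*(1 + 29)))/(-7427563) = (-7 + sqrt(29*30))*(-1/7427563) = (-7 + sqrt(870))*(-1/7427563) = 7/7427563 - sqrt(870)/7427563 ≈ -3.0287e-6)
-P = -(7/7427563 - sqrt(870)/7427563) = -7/7427563 + sqrt(870)/7427563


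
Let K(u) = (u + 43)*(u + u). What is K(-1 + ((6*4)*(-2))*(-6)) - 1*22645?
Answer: 166775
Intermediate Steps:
K(u) = 2*u*(43 + u) (K(u) = (43 + u)*(2*u) = 2*u*(43 + u))
K(-1 + ((6*4)*(-2))*(-6)) - 1*22645 = 2*(-1 + ((6*4)*(-2))*(-6))*(43 + (-1 + ((6*4)*(-2))*(-6))) - 1*22645 = 2*(-1 + (24*(-2))*(-6))*(43 + (-1 + (24*(-2))*(-6))) - 22645 = 2*(-1 - 48*(-6))*(43 + (-1 - 48*(-6))) - 22645 = 2*(-1 + 288)*(43 + (-1 + 288)) - 22645 = 2*287*(43 + 287) - 22645 = 2*287*330 - 22645 = 189420 - 22645 = 166775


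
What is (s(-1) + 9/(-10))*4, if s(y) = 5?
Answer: 82/5 ≈ 16.400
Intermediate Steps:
(s(-1) + 9/(-10))*4 = (5 + 9/(-10))*4 = (5 + 9*(-⅒))*4 = (5 - 9/10)*4 = (41/10)*4 = 82/5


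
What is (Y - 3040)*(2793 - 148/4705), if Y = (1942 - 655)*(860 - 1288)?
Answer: -7278438544292/4705 ≈ -1.5470e+9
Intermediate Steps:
Y = -550836 (Y = 1287*(-428) = -550836)
(Y - 3040)*(2793 - 148/4705) = (-550836 - 3040)*(2793 - 148/4705) = -553876*(2793 - 148*1/4705) = -553876*(2793 - 148/4705) = -553876*13140917/4705 = -7278438544292/4705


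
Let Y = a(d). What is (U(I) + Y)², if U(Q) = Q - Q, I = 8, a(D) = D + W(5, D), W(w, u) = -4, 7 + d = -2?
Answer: 169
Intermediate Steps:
d = -9 (d = -7 - 2 = -9)
a(D) = -4 + D (a(D) = D - 4 = -4 + D)
Y = -13 (Y = -4 - 9 = -13)
U(Q) = 0
(U(I) + Y)² = (0 - 13)² = (-13)² = 169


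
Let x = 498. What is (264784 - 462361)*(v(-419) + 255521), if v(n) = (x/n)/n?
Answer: -8863209932106483/175561 ≈ -5.0485e+10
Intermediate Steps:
v(n) = 498/n² (v(n) = (498/n)/n = 498/n²)
(264784 - 462361)*(v(-419) + 255521) = (264784 - 462361)*(498/(-419)² + 255521) = -197577*(498*(1/175561) + 255521) = -197577*(498/175561 + 255521) = -197577*44859522779/175561 = -8863209932106483/175561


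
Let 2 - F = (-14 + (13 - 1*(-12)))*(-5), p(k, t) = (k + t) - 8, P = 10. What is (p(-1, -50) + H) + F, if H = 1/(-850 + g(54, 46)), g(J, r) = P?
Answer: -1681/840 ≈ -2.0012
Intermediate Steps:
g(J, r) = 10
p(k, t) = -8 + k + t
F = 57 (F = 2 - (-14 + (13 - 1*(-12)))*(-5) = 2 - (-14 + (13 + 12))*(-5) = 2 - (-14 + 25)*(-5) = 2 - 11*(-5) = 2 - 1*(-55) = 2 + 55 = 57)
H = -1/840 (H = 1/(-850 + 10) = 1/(-840) = -1/840 ≈ -0.0011905)
(p(-1, -50) + H) + F = ((-8 - 1 - 50) - 1/840) + 57 = (-59 - 1/840) + 57 = -49561/840 + 57 = -1681/840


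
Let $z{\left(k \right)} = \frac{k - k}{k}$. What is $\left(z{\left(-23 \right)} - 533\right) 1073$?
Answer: $-571909$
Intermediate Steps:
$z{\left(k \right)} = 0$ ($z{\left(k \right)} = \frac{0}{k} = 0$)
$\left(z{\left(-23 \right)} - 533\right) 1073 = \left(0 - 533\right) 1073 = \left(-533\right) 1073 = -571909$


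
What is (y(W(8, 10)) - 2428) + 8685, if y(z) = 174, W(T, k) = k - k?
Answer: 6431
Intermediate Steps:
W(T, k) = 0
(y(W(8, 10)) - 2428) + 8685 = (174 - 2428) + 8685 = -2254 + 8685 = 6431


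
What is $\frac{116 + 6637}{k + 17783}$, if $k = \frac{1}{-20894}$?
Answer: $\frac{47032394}{123852667} \approx 0.37974$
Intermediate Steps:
$k = - \frac{1}{20894} \approx -4.7861 \cdot 10^{-5}$
$\frac{116 + 6637}{k + 17783} = \frac{116 + 6637}{- \frac{1}{20894} + 17783} = \frac{6753}{\frac{371558001}{20894}} = 6753 \cdot \frac{20894}{371558001} = \frac{47032394}{123852667}$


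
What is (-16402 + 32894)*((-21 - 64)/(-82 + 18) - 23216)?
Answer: -6125701897/16 ≈ -3.8286e+8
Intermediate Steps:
(-16402 + 32894)*((-21 - 64)/(-82 + 18) - 23216) = 16492*(-85/(-64) - 23216) = 16492*(-85*(-1/64) - 23216) = 16492*(85/64 - 23216) = 16492*(-1485739/64) = -6125701897/16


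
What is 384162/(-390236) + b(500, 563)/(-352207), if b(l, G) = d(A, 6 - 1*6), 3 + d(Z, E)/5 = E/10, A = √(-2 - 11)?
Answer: -67649345997/68721925426 ≈ -0.98439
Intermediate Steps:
A = I*√13 (A = √(-13) = I*√13 ≈ 3.6056*I)
d(Z, E) = -15 + E/2 (d(Z, E) = -15 + 5*(E/10) = -15 + E/2)
b(l, G) = -15 (b(l, G) = -15 + (6 - 1*6)/2 = -15 + (6 - 6)/2 = -15 + (½)*0 = -15 + 0 = -15)
384162/(-390236) + b(500, 563)/(-352207) = 384162/(-390236) - 15/(-352207) = 384162*(-1/390236) - 15*(-1/352207) = -192081/195118 + 15/352207 = -67649345997/68721925426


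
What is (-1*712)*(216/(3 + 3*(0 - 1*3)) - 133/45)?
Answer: 1248136/45 ≈ 27736.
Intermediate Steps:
(-1*712)*(216/(3 + 3*(0 - 1*3)) - 133/45) = -712*(216/(3 + 3*(0 - 3)) - 133*1/45) = -712*(216/(3 + 3*(-3)) - 133/45) = -712*(216/(3 - 9) - 133/45) = -712*(216/(-6) - 133/45) = -712*(216*(-⅙) - 133/45) = -712*(-36 - 133/45) = -712*(-1753/45) = 1248136/45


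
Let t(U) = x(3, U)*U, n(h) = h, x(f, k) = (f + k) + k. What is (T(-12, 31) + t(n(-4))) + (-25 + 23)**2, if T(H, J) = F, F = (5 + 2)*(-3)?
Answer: 3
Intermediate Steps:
F = -21 (F = 7*(-3) = -21)
T(H, J) = -21
x(f, k) = f + 2*k
t(U) = U*(3 + 2*U) (t(U) = (3 + 2*U)*U = U*(3 + 2*U))
(T(-12, 31) + t(n(-4))) + (-25 + 23)**2 = (-21 - 4*(3 + 2*(-4))) + (-25 + 23)**2 = (-21 - 4*(3 - 8)) + (-2)**2 = (-21 - 4*(-5)) + 4 = (-21 + 20) + 4 = -1 + 4 = 3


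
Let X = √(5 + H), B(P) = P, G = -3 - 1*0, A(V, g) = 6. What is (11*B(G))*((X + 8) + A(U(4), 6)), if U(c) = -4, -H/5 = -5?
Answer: -462 - 33*√30 ≈ -642.75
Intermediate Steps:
H = 25 (H = -5*(-5) = 25)
G = -3 (G = -3 + 0 = -3)
X = √30 (X = √(5 + 25) = √30 ≈ 5.4772)
(11*B(G))*((X + 8) + A(U(4), 6)) = (11*(-3))*((√30 + 8) + 6) = -33*((8 + √30) + 6) = -33*(14 + √30) = -462 - 33*√30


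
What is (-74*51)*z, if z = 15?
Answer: -56610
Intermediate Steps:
(-74*51)*z = -74*51*15 = -3774*15 = -56610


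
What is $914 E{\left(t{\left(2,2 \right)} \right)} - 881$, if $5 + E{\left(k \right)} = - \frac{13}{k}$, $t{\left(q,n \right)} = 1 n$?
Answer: $-11392$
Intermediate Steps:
$t{\left(q,n \right)} = n$
$E{\left(k \right)} = -5 - \frac{13}{k}$
$914 E{\left(t{\left(2,2 \right)} \right)} - 881 = 914 \left(-5 - \frac{13}{2}\right) - 881 = 914 \left(- \frac{23}{2}\right) - 881 = -10511 - 881 = -11392$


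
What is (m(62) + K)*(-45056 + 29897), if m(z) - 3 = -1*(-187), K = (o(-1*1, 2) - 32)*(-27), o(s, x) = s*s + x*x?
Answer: -13931121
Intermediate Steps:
o(s, x) = s² + x²
K = 729 (K = (((-1*1)² + 2²) - 32)*(-27) = (((-1)² + 4) - 32)*(-27) = ((1 + 4) - 32)*(-27) = (5 - 32)*(-27) = -27*(-27) = 729)
m(z) = 190 (m(z) = 3 - 1*(-187) = 3 + 187 = 190)
(m(62) + K)*(-45056 + 29897) = (190 + 729)*(-45056 + 29897) = 919*(-15159) = -13931121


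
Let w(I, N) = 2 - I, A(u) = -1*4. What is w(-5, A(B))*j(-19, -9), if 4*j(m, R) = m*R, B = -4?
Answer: 1197/4 ≈ 299.25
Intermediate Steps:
j(m, R) = R*m/4 (j(m, R) = (m*R)/4 = (R*m)/4 = R*m/4)
A(u) = -4
w(-5, A(B))*j(-19, -9) = (2 - 1*(-5))*((1/4)*(-9)*(-19)) = (2 + 5)*(171/4) = 7*(171/4) = 1197/4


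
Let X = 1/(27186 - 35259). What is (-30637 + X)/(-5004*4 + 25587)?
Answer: -247332502/44974683 ≈ -5.4994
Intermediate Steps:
X = -1/8073 (X = 1/(-8073) = -1/8073 ≈ -0.00012387)
(-30637 + X)/(-5004*4 + 25587) = (-30637 - 1/8073)/(-5004*4 + 25587) = -247332502/(8073*(-20016 + 25587)) = -247332502/8073/5571 = -247332502/8073*1/5571 = -247332502/44974683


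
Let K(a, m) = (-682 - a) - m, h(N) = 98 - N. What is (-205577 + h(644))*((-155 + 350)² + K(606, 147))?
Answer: -7542040570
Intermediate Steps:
K(a, m) = -682 - a - m
(-205577 + h(644))*((-155 + 350)² + K(606, 147)) = (-205577 + (98 - 1*644))*((-155 + 350)² + (-682 - 1*606 - 1*147)) = (-205577 + (98 - 644))*(195² + (-682 - 606 - 147)) = (-205577 - 546)*(38025 - 1435) = -206123*36590 = -7542040570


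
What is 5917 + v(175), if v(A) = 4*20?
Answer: 5997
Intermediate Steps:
v(A) = 80
5917 + v(175) = 5917 + 80 = 5997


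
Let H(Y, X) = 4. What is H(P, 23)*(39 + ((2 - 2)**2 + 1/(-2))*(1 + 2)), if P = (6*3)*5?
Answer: 150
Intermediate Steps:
P = 90 (P = 18*5 = 90)
H(P, 23)*(39 + ((2 - 2)**2 + 1/(-2))*(1 + 2)) = 4*(39 + ((2 - 2)**2 + 1/(-2))*(1 + 2)) = 4*(39 + (0**2 - 1/2)*3) = 4*(39 + (0 - 1/2)*3) = 4*(39 - 1/2*3) = 4*(39 - 3/2) = 4*(75/2) = 150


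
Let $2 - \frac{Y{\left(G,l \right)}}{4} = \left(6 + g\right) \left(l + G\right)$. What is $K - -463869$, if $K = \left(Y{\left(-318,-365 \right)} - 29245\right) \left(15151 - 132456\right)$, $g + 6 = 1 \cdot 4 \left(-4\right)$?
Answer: $8557746314$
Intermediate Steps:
$g = -22$ ($g = -6 + 1 \cdot 4 \left(-4\right) = -6 + 4 \left(-4\right) = -6 - 16 = -22$)
$Y{\left(G,l \right)} = 8 + 64 G + 64 l$ ($Y{\left(G,l \right)} = 8 - 4 \left(6 - 22\right) \left(l + G\right) = 8 - 4 \left(- 16 \left(G + l\right)\right) = 8 - 4 \left(- 16 G - 16 l\right) = 8 + \left(64 G + 64 l\right) = 8 + 64 G + 64 l$)
$K = 8557282445$ ($K = \left(\left(8 + 64 \left(-318\right) + 64 \left(-365\right)\right) - 29245\right) \left(15151 - 132456\right) = \left(\left(8 - 20352 - 23360\right) - 29245\right) \left(-117305\right) = \left(-43704 - 29245\right) \left(-117305\right) = \left(-72949\right) \left(-117305\right) = 8557282445$)
$K - -463869 = 8557282445 - -463869 = 8557282445 + 463869 = 8557746314$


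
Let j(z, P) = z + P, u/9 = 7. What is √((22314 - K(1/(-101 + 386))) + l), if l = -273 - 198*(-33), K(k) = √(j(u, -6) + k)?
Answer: √(2321004375 - 285*√4630110)/285 ≈ 169.02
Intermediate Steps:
u = 63 (u = 9*7 = 63)
j(z, P) = P + z
K(k) = √(57 + k) (K(k) = √((-6 + 63) + k) = √(57 + k))
l = 6261 (l = -273 + 6534 = 6261)
√((22314 - K(1/(-101 + 386))) + l) = √((22314 - √(57 + 1/(-101 + 386))) + 6261) = √((22314 - √(57 + 1/285)) + 6261) = √((22314 - √(16246/285)) + 6261) = √((22314 - √4630110/285) + 6261) = √(28575 - √4630110/285)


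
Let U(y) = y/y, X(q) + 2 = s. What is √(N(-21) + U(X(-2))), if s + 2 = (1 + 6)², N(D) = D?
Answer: 2*I*√5 ≈ 4.4721*I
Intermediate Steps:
s = 47 (s = -2 + (1 + 6)² = -2 + 7² = -2 + 49 = 47)
X(q) = 45 (X(q) = -2 + 47 = 45)
U(y) = 1
√(N(-21) + U(X(-2))) = √(-21 + 1) = √(-20) = 2*I*√5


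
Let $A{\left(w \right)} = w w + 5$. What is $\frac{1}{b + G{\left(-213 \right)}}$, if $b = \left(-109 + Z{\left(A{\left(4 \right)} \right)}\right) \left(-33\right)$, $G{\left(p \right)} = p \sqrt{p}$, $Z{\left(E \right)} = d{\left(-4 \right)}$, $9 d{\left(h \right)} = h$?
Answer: $\frac{32505}{204369598} + \frac{1917 i \sqrt{213}}{204369598} \approx 0.00015905 + 0.0001369 i$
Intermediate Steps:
$d{\left(h \right)} = \frac{h}{9}$
$A{\left(w \right)} = 5 + w^{2}$ ($A{\left(w \right)} = w^{2} + 5 = 5 + w^{2}$)
$Z{\left(E \right)} = - \frac{4}{9}$ ($Z{\left(E \right)} = \frac{1}{9} \left(-4\right) = - \frac{4}{9}$)
$G{\left(p \right)} = p^{\frac{3}{2}}$
$b = \frac{10835}{3}$ ($b = \left(-109 - \frac{4}{9}\right) \left(-33\right) = \left(- \frac{985}{9}\right) \left(-33\right) = \frac{10835}{3} \approx 3611.7$)
$\frac{1}{b + G{\left(-213 \right)}} = \frac{1}{\frac{10835}{3} + \left(-213\right)^{\frac{3}{2}}} = \frac{1}{\frac{10835}{3} - 213 i \sqrt{213}}$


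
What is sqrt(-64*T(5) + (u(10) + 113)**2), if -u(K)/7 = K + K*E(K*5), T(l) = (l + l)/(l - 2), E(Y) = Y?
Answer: sqrt(107555721)/3 ≈ 3457.0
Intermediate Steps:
T(l) = 2*l/(-2 + l) (T(l) = (2*l)/(-2 + l) = 2*l/(-2 + l))
u(K) = -35*K**2 - 7*K (u(K) = -7*(K + K*(K*5)) = -7*(K + K*(5*K)) = -7*(K + 5*K**2) = -35*K**2 - 7*K)
sqrt(-64*T(5) + (u(10) + 113)**2) = sqrt(-128*5/(-2 + 5) + (-7*10*(1 + 5*10) + 113)**2) = sqrt(-128*5/3 + (-7*10*(1 + 50) + 113)**2) = sqrt(-128*5/3 + (-7*10*51 + 113)**2) = sqrt(-64*10/3 + (-3570 + 113)**2) = sqrt(-640/3 + (-3457)**2) = sqrt(-640/3 + 11950849) = sqrt(35851907/3) = sqrt(107555721)/3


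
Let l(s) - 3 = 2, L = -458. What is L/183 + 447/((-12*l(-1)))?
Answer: -36427/3660 ≈ -9.9527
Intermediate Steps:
l(s) = 5 (l(s) = 3 + 2 = 5)
L/183 + 447/((-12*l(-1))) = -458/183 + 447/((-12*5)) = -458*1/183 + 447/(-60) = -458/183 + 447*(-1/60) = -458/183 - 149/20 = -36427/3660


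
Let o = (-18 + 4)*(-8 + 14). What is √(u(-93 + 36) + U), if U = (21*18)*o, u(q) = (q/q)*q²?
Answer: 3*I*√3167 ≈ 168.83*I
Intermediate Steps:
o = -84 (o = -14*6 = -84)
u(q) = q² (u(q) = 1*q² = q²)
U = -31752 (U = (21*18)*(-84) = 378*(-84) = -31752)
√(u(-93 + 36) + U) = √((-93 + 36)² - 31752) = √((-57)² - 31752) = √(3249 - 31752) = √(-28503) = 3*I*√3167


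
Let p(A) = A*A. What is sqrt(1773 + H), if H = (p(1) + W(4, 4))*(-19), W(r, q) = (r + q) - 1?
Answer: sqrt(1621) ≈ 40.262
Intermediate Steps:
p(A) = A**2
W(r, q) = -1 + q + r (W(r, q) = (q + r) - 1 = -1 + q + r)
H = -152 (H = (1**2 + (-1 + 4 + 4))*(-19) = (1 + 7)*(-19) = 8*(-19) = -152)
sqrt(1773 + H) = sqrt(1773 - 152) = sqrt(1621)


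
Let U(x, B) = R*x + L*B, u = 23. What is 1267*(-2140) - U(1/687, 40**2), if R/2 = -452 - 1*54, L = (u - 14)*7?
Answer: -1931966648/687 ≈ -2.8122e+6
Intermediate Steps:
L = 63 (L = (23 - 14)*7 = 9*7 = 63)
R = -1012 (R = 2*(-452 - 1*54) = 2*(-452 - 54) = 2*(-506) = -1012)
U(x, B) = -1012*x + 63*B
1267*(-2140) - U(1/687, 40**2) = 1267*(-2140) - (-1012/687 + 63*40**2) = -2711380 - (-1012*1/687 + 63*1600) = -2711380 - (-1012/687 + 100800) = -2711380 - 1*69248588/687 = -2711380 - 69248588/687 = -1931966648/687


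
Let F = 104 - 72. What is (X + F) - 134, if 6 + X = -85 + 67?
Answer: -126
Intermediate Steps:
F = 32
X = -24 (X = -6 + (-85 + 67) = -6 - 18 = -24)
(X + F) - 134 = (-24 + 32) - 134 = 8 - 134 = -126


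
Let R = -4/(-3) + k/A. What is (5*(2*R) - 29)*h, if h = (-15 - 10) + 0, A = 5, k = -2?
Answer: 1475/3 ≈ 491.67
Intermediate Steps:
R = 14/15 (R = -4/(-3) - 2/5 = -4*(-⅓) - 2*⅕ = 4/3 - ⅖ = 14/15 ≈ 0.93333)
h = -25 (h = -25 + 0 = -25)
(5*(2*R) - 29)*h = (5*(2*(14/15)) - 29)*(-25) = (5*(28/15) - 29)*(-25) = (28/3 - 29)*(-25) = -59/3*(-25) = 1475/3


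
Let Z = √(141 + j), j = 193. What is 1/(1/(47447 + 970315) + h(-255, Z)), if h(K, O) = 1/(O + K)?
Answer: -264073229562678/1035320494715 + 1035839488644*√334/1035320494715 ≈ -236.78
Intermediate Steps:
Z = √334 (Z = √(141 + 193) = √334 ≈ 18.276)
h(K, O) = 1/(K + O)
1/(1/(47447 + 970315) + h(-255, Z)) = 1/(1/(47447 + 970315) + 1/(-255 + √334)) = 1/(1/1017762 + 1/(-255 + √334))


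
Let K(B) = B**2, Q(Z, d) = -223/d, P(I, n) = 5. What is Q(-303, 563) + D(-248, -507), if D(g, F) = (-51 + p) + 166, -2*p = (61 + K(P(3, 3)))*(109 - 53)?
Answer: -1291182/563 ≈ -2293.4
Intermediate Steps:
p = -2408 (p = -(61 + 5**2)*(109 - 53)/2 = -(61 + 25)*56/2 = -43*56 = -1/2*4816 = -2408)
D(g, F) = -2293 (D(g, F) = (-51 - 2408) + 166 = -2459 + 166 = -2293)
Q(-303, 563) + D(-248, -507) = -223/563 - 2293 = -1291182/563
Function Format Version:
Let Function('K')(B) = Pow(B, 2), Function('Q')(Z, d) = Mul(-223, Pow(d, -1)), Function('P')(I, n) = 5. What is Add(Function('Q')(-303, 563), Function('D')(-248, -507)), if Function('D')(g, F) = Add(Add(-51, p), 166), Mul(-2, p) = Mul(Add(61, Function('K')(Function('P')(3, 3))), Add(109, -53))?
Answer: Rational(-1291182, 563) ≈ -2293.4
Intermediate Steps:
p = -2408 (p = Mul(Rational(-1, 2), Mul(Add(61, Pow(5, 2)), Add(109, -53))) = Mul(Rational(-1, 2), Mul(Add(61, 25), 56)) = Mul(Rational(-1, 2), Mul(86, 56)) = Mul(Rational(-1, 2), 4816) = -2408)
Function('D')(g, F) = -2293 (Function('D')(g, F) = Add(Add(-51, -2408), 166) = Add(-2459, 166) = -2293)
Add(Function('Q')(-303, 563), Function('D')(-248, -507)) = Add(Mul(-223, Pow(563, -1)), -2293) = Add(Mul(-223, Rational(1, 563)), -2293) = Add(Rational(-223, 563), -2293) = Rational(-1291182, 563)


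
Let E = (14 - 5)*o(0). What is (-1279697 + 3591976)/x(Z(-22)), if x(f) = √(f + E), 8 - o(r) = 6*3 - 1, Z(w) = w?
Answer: -2312279*I*√103/103 ≈ -2.2784e+5*I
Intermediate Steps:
o(r) = -9 (o(r) = 8 - (6*3 - 1) = 8 - (18 - 1) = 8 - 1*17 = 8 - 17 = -9)
E = -81 (E = (14 - 5)*(-9) = 9*(-9) = -81)
x(f) = √(-81 + f) (x(f) = √(f - 81) = √(-81 + f))
(-1279697 + 3591976)/x(Z(-22)) = (-1279697 + 3591976)/(√(-81 - 22)) = 2312279/(√(-103)) = 2312279/((I*√103)) = 2312279*(-I*√103/103) = -2312279*I*√103/103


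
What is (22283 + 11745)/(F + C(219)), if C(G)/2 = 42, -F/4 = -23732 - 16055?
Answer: 8507/39808 ≈ 0.21370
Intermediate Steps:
F = 159148 (F = -4*(-23732 - 16055) = -4*(-39787) = 159148)
C(G) = 84 (C(G) = 2*42 = 84)
(22283 + 11745)/(F + C(219)) = (22283 + 11745)/(159148 + 84) = 34028/159232 = 34028*(1/159232) = 8507/39808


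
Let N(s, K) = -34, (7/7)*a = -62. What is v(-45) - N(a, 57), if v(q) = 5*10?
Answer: 84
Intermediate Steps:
v(q) = 50
a = -62
v(-45) - N(a, 57) = 50 - 1*(-34) = 50 + 34 = 84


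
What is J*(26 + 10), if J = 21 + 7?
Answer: 1008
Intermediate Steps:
J = 28
J*(26 + 10) = 28*(26 + 10) = 28*36 = 1008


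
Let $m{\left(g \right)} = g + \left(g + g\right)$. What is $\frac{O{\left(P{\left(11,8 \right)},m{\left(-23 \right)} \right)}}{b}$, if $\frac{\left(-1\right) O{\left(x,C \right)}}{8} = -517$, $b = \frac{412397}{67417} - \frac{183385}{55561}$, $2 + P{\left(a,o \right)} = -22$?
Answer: $\frac{3873111638858}{2637480793} \approx 1468.5$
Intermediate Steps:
$P{\left(a,o \right)} = -24$ ($P{\left(a,o \right)} = -2 - 22 = -24$)
$m{\left(g \right)} = 3 g$ ($m{\left(g \right)} = g + 2 g = 3 g$)
$b = \frac{10549923172}{3745755937}$ ($b = 412397 \cdot \frac{1}{67417} - \frac{183385}{55561} = \frac{412397}{67417} - \frac{183385}{55561} = \frac{10549923172}{3745755937} \approx 2.8165$)
$O{\left(x,C \right)} = 4136$ ($O{\left(x,C \right)} = \left(-8\right) \left(-517\right) = 4136$)
$\frac{O{\left(P{\left(11,8 \right)},m{\left(-23 \right)} \right)}}{b} = \frac{4136}{\frac{10549923172}{3745755937}} = 4136 \cdot \frac{3745755937}{10549923172} = \frac{3873111638858}{2637480793}$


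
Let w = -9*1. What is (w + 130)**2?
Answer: 14641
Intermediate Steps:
w = -9
(w + 130)**2 = (-9 + 130)**2 = 121**2 = 14641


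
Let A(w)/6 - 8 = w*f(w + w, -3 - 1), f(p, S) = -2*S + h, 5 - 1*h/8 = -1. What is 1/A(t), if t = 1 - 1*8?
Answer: -1/2304 ≈ -0.00043403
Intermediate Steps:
h = 48 (h = 40 - 8*(-1) = 40 + 8 = 48)
t = -7 (t = 1 - 8 = -7)
f(p, S) = 48 - 2*S (f(p, S) = -2*S + 48 = 48 - 2*S)
A(w) = 48 + 336*w (A(w) = 48 + 6*(w*(48 - 2*(-3 - 1))) = 48 + 6*(w*(48 - 2*(-4))) = 48 + 6*(w*(48 + 8)) = 48 + 6*(w*56) = 48 + 6*(56*w) = 48 + 336*w)
1/A(t) = 1/(48 + 336*(-7)) = 1/(48 - 2352) = 1/(-2304) = -1/2304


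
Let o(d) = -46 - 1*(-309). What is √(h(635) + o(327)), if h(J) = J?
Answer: √898 ≈ 29.967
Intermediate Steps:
o(d) = 263 (o(d) = -46 + 309 = 263)
√(h(635) + o(327)) = √(635 + 263) = √898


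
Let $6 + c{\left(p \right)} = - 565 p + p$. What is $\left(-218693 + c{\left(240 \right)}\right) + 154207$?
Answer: $-199852$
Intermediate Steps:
$c{\left(p \right)} = -6 - 564 p$ ($c{\left(p \right)} = -6 + \left(- 565 p + p\right) = -6 - 564 p$)
$\left(-218693 + c{\left(240 \right)}\right) + 154207 = \left(-218693 - 135366\right) + 154207 = -354059 + 154207 = -199852$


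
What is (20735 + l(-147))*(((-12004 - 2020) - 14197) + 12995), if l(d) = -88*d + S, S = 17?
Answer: -512933488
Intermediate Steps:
l(d) = 17 - 88*d (l(d) = -88*d + 17 = 17 - 88*d)
(20735 + l(-147))*(((-12004 - 2020) - 14197) + 12995) = (20735 + (17 - 88*(-147)))*(((-12004 - 2020) - 14197) + 12995) = (20735 + (17 + 12936))*((-14024 - 14197) + 12995) = (20735 + 12953)*(-28221 + 12995) = 33688*(-15226) = -512933488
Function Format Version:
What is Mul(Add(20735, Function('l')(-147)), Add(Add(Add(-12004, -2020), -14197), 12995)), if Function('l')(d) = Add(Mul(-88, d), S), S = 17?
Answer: -512933488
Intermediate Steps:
Function('l')(d) = Add(17, Mul(-88, d)) (Function('l')(d) = Add(Mul(-88, d), 17) = Add(17, Mul(-88, d)))
Mul(Add(20735, Function('l')(-147)), Add(Add(Add(-12004, -2020), -14197), 12995)) = Mul(Add(20735, Add(17, Mul(-88, -147))), Add(Add(Add(-12004, -2020), -14197), 12995)) = Mul(Add(20735, Add(17, 12936)), Add(Add(-14024, -14197), 12995)) = Mul(Add(20735, 12953), Add(-28221, 12995)) = Mul(33688, -15226) = -512933488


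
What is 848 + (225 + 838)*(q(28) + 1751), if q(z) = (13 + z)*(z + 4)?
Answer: 3256817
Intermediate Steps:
q(z) = (4 + z)*(13 + z) (q(z) = (13 + z)*(4 + z) = (4 + z)*(13 + z))
848 + (225 + 838)*(q(28) + 1751) = 848 + (225 + 838)*((52 + 28² + 17*28) + 1751) = 848 + 1063*((52 + 784 + 476) + 1751) = 848 + 1063*(1312 + 1751) = 848 + 1063*3063 = 848 + 3255969 = 3256817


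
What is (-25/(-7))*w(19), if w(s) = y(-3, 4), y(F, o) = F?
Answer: -75/7 ≈ -10.714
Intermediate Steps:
w(s) = -3
(-25/(-7))*w(19) = -25/(-7)*(-3) = -25*(-⅐)*(-3) = (25/7)*(-3) = -75/7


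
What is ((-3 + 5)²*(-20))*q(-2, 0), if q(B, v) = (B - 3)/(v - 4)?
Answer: -100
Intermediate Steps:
q(B, v) = (-3 + B)/(-4 + v)
((-3 + 5)²*(-20))*q(-2, 0) = ((-3 + 5)²*(-20))*((-3 - 2)/(-4 + 0)) = (2²*(-20))*(-5/(-4)) = (4*(-20))*(-¼*(-5)) = -80*5/4 = -100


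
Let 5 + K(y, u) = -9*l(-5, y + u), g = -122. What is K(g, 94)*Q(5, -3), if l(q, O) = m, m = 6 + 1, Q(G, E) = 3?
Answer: -204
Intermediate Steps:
m = 7
l(q, O) = 7
K(y, u) = -68 (K(y, u) = -5 - 9*7 = -5 - 63 = -68)
K(g, 94)*Q(5, -3) = -68*3 = -204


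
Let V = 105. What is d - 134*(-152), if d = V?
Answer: 20473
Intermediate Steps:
d = 105
d - 134*(-152) = 105 - 134*(-152) = 105 + 20368 = 20473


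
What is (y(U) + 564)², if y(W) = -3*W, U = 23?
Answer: 245025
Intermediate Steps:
(y(U) + 564)² = (-3*23 + 564)² = (-69 + 564)² = 495² = 245025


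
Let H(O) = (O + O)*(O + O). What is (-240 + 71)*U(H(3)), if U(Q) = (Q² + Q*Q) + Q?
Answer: -444132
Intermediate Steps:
H(O) = 4*O² (H(O) = (2*O)*(2*O) = 4*O²)
U(Q) = Q + 2*Q² (U(Q) = (Q² + Q²) + Q = 2*Q² + Q = Q + 2*Q²)
(-240 + 71)*U(H(3)) = (-240 + 71)*((4*3²)*(1 + 2*(4*3²))) = -169*4*9*(1 + 2*(4*9)) = -6084*(1 + 2*36) = -6084*(1 + 72) = -6084*73 = -169*2628 = -444132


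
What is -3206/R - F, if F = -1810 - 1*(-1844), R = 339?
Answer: -14732/339 ≈ -43.457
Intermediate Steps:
F = 34 (F = -1810 + 1844 = 34)
-3206/R - F = -3206/339 - 1*34 = -3206*1/339 - 34 = -3206/339 - 34 = -14732/339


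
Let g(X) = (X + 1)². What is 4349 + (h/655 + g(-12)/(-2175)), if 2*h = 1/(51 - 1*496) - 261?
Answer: 22055378467/5071665 ≈ 4348.7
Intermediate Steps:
g(X) = (1 + X)²
h = -58073/445 (h = (1/(51 - 1*496) - 261)/2 = (1/(51 - 496) - 261)/2 = (1/(-445) - 261)/2 = (-1/445 - 261)/2 = (½)*(-116146/445) = -58073/445 ≈ -130.50)
4349 + (h/655 + g(-12)/(-2175)) = 4349 + (-58073/445/655 + (1 - 12)²/(-2175)) = 4349 + (-58073/445*1/655 + (-11)²*(-1/2175)) = 4349 + (-58073/291475 + 121*(-1/2175)) = 4349 + (-58073/291475 - 121/2175) = 4349 - 1292618/5071665 = 22055378467/5071665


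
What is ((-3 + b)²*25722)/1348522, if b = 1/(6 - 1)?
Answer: 360108/2408075 ≈ 0.14954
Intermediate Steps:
b = ⅕ (b = 1/5 = ⅕ ≈ 0.20000)
((-3 + b)²*25722)/1348522 = ((-3 + ⅕)²*25722)/1348522 = ((-14/5)²*25722)*(1/1348522) = ((196/25)*25722)*(1/1348522) = (5041512/25)*(1/1348522) = 360108/2408075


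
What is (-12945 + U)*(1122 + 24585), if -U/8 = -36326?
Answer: 7137882741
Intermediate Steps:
U = 290608 (U = -8*(-36326) = 290608)
(-12945 + U)*(1122 + 24585) = (-12945 + 290608)*(1122 + 24585) = 277663*25707 = 7137882741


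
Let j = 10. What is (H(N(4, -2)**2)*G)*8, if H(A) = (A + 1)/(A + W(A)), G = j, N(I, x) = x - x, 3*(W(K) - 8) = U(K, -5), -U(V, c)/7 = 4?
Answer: -60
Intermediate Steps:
U(V, c) = -28 (U(V, c) = -7*4 = -28)
W(K) = -4/3 (W(K) = 8 + (1/3)*(-28) = 8 - 28/3 = -4/3)
N(I, x) = 0
G = 10
H(A) = (1 + A)/(-4/3 + A) (H(A) = (A + 1)/(A - 4/3) = (1 + A)/(-4/3 + A))
(H(N(4, -2)**2)*G)*8 = ((3*(1 + 0**2)/(-4 + 3*0**2))*10)*8 = ((3*(1 + 0)/(-4 + 3*0))*10)*8 = ((3*1/(-4 + 0))*10)*8 = ((3*1/(-4))*10)*8 = ((3*(-1/4)*1)*10)*8 = -3/4*10*8 = -15/2*8 = -60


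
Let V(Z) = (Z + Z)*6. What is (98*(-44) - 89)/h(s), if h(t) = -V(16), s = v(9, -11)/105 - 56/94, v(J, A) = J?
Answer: 1467/64 ≈ 22.922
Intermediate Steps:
V(Z) = 12*Z (V(Z) = (2*Z)*6 = 12*Z)
s = -839/1645 (s = 9/105 - 56/94 = 9*(1/105) - 56*1/94 = 3/35 - 28/47 = -839/1645 ≈ -0.51003)
h(t) = -192 (h(t) = -12*16 = -1*192 = -192)
(98*(-44) - 89)/h(s) = (98*(-44) - 89)/(-192) = (-4312 - 89)*(-1/192) = -4401*(-1/192) = 1467/64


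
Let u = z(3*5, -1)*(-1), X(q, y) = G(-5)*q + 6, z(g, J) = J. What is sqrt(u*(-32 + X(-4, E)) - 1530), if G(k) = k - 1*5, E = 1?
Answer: 2*I*sqrt(379) ≈ 38.936*I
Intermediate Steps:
G(k) = -5 + k (G(k) = k - 5 = -5 + k)
X(q, y) = 6 - 10*q (X(q, y) = (-5 - 5)*q + 6 = -10*q + 6 = 6 - 10*q)
u = 1 (u = -1*(-1) = 1)
sqrt(u*(-32 + X(-4, E)) - 1530) = sqrt(1*(-32 + (6 - 10*(-4))) - 1530) = sqrt(1*(-32 + (6 + 40)) - 1530) = sqrt(1*(-32 + 46) - 1530) = sqrt(1*14 - 1530) = sqrt(14 - 1530) = sqrt(-1516) = 2*I*sqrt(379)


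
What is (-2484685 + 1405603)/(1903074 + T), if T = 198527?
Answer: -1079082/2101601 ≈ -0.51346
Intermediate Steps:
(-2484685 + 1405603)/(1903074 + T) = (-2484685 + 1405603)/(1903074 + 198527) = -1079082/2101601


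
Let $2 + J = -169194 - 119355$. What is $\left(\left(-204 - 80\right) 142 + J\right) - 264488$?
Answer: $-593367$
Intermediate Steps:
$J = -288551$ ($J = -2 - 288549 = -288551$)
$\left(\left(-204 - 80\right) 142 + J\right) - 264488 = \left(\left(-204 - 80\right) 142 - 288551\right) - 264488 = \left(\left(-284\right) 142 - 288551\right) - 264488 = \left(-40328 - 288551\right) - 264488 = -328879 - 264488 = -593367$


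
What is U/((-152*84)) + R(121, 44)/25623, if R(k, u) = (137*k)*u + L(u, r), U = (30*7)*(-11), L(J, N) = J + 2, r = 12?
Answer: 223157201/7789392 ≈ 28.649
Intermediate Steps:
L(J, N) = 2 + J
U = -2310 (U = 210*(-11) = -2310)
R(k, u) = 2 + u + 137*k*u (R(k, u) = (137*k)*u + (2 + u) = 137*k*u + (2 + u) = 2 + u + 137*k*u)
U/((-152*84)) + R(121, 44)/25623 = -2310/((-152*84)) + (2 + 44 + 137*121*44)/25623 = -2310/(-12768) + (2 + 44 + 729388)*(1/25623) = -2310*(-1/12768) + 729434*(1/25623) = 55/304 + 729434/25623 = 223157201/7789392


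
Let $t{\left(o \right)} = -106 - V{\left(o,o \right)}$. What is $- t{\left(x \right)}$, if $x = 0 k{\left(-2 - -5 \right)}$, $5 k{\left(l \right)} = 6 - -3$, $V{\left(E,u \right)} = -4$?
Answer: $102$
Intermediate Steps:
$k{\left(l \right)} = \frac{9}{5}$ ($k{\left(l \right)} = \frac{6 - -3}{5} = \frac{6 + 3}{5} = \frac{1}{5} \cdot 9 = \frac{9}{5}$)
$x = 0$ ($x = 0 \cdot \frac{9}{5} = 0$)
$t{\left(o \right)} = -102$ ($t{\left(o \right)} = -106 - -4 = -106 + 4 = -102$)
$- t{\left(x \right)} = \left(-1\right) \left(-102\right) = 102$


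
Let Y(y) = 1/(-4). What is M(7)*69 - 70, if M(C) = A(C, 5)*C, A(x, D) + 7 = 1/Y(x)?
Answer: -5383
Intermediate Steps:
Y(y) = -¼
A(x, D) = -11 (A(x, D) = -7 + 1/(-¼) = -7 - 4 = -11)
M(C) = -11*C
M(7)*69 - 70 = -11*7*69 - 70 = -77*69 - 70 = -5313 - 70 = -5383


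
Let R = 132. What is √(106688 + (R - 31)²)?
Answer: √116889 ≈ 341.89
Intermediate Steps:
√(106688 + (R - 31)²) = √(106688 + (132 - 31)²) = √(106688 + 101²) = √(106688 + 10201) = √116889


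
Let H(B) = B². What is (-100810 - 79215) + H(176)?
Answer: -149049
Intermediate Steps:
(-100810 - 79215) + H(176) = (-100810 - 79215) + 176² = -180025 + 30976 = -149049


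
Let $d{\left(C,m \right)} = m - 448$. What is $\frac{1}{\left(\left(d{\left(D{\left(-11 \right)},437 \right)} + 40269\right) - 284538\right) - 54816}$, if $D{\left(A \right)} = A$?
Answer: $- \frac{1}{299096} \approx -3.3434 \cdot 10^{-6}$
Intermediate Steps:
$d{\left(C,m \right)} = -448 + m$
$\frac{1}{\left(\left(d{\left(D{\left(-11 \right)},437 \right)} + 40269\right) - 284538\right) - 54816} = \frac{1}{\left(\left(\left(-448 + 437\right) + 40269\right) - 284538\right) - 54816} = \frac{1}{\left(\left(-11 + 40269\right) - 284538\right) - 54816} = \frac{1}{\left(40258 - 284538\right) - 54816} = \frac{1}{-244280 - 54816} = \frac{1}{-299096} = - \frac{1}{299096}$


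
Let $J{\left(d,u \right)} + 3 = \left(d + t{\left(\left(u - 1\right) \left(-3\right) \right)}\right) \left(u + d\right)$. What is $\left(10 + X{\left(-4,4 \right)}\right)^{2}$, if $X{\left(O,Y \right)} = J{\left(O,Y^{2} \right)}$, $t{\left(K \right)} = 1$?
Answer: $841$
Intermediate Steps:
$J{\left(d,u \right)} = -3 + \left(1 + d\right) \left(d + u\right)$ ($J{\left(d,u \right)} = -3 + \left(d + 1\right) \left(u + d\right) = -3 + \left(1 + d\right) \left(d + u\right)$)
$X{\left(O,Y \right)} = -3 + O + O^{2} + Y^{2} + O Y^{2}$ ($X{\left(O,Y \right)} = -3 + O + Y^{2} + O^{2} + O Y^{2} = -3 + O + O^{2} + Y^{2} + O Y^{2}$)
$\left(10 + X{\left(-4,4 \right)}\right)^{2} = \left(10 - \left(7 - 16 + 48\right)\right)^{2} = \left(10 - 39\right)^{2} = \left(-29\right)^{2} = 841$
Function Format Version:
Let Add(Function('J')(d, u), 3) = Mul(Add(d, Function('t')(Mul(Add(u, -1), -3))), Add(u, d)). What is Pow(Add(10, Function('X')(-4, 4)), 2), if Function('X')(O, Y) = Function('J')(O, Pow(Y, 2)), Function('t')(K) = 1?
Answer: 841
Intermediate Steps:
Function('J')(d, u) = Add(-3, Mul(Add(1, d), Add(d, u))) (Function('J')(d, u) = Add(-3, Mul(Add(d, 1), Add(u, d))) = Add(-3, Mul(Add(1, d), Add(d, u))))
Function('X')(O, Y) = Add(-3, O, Pow(O, 2), Pow(Y, 2), Mul(O, Pow(Y, 2))) (Function('X')(O, Y) = Add(-3, O, Pow(Y, 2), Pow(O, 2), Mul(O, Pow(Y, 2))) = Add(-3, O, Pow(O, 2), Pow(Y, 2), Mul(O, Pow(Y, 2))))
Pow(Add(10, Function('X')(-4, 4)), 2) = Pow(Add(10, Add(-3, -4, Pow(-4, 2), Pow(4, 2), Mul(-4, Pow(4, 2)))), 2) = Pow(Add(10, Add(-3, -4, 16, 16, Mul(-4, 16))), 2) = Pow(Add(10, Add(-3, -4, 16, 16, -64)), 2) = Pow(Add(10, -39), 2) = Pow(-29, 2) = 841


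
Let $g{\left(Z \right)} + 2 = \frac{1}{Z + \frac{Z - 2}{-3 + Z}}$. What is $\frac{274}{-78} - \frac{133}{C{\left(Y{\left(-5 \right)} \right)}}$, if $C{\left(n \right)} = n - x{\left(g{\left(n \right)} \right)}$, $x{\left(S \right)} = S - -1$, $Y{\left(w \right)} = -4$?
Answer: $\frac{106031}{2301} \approx 46.08$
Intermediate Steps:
$g{\left(Z \right)} = -2 + \frac{1}{Z + \frac{-2 + Z}{-3 + Z}}$ ($g{\left(Z \right)} = -2 + \frac{1}{Z + \frac{Z - 2}{-3 + Z}} = -2 + \frac{1}{Z + \frac{-2 + Z}{-3 + Z}}$)
$x{\left(S \right)} = 1 + S$ ($x{\left(S \right)} = S + 1 = 1 + S$)
$C{\left(n \right)} = -1 + n - \frac{-1 - 5 n + 2 n^{2}}{2 - n^{2} + 2 n}$ ($C{\left(n \right)} = n - \left(1 + \frac{-1 - 5 n + 2 n^{2}}{2 - n^{2} + 2 n}\right) = -1 + n - \frac{-1 - 5 n + 2 n^{2}}{2 - n^{2} + 2 n}$)
$\frac{274}{-78} - \frac{133}{C{\left(Y{\left(-5 \right)} \right)}} = \frac{274}{-78} - \frac{133}{\frac{1}{-2 + \left(-4\right)^{2} - -8} \left(1 + \left(-4\right)^{3} - \left(-4\right)^{2} - -20\right)} = 274 \left(- \frac{1}{78}\right) - \frac{133}{\frac{1}{-2 + 16 + 8} \left(1 - 64 - 16 + 20\right)} = - \frac{137}{39} - \frac{133}{\frac{1}{22} \left(1 - 64 - 16 + 20\right)} = - \frac{137}{39} - \frac{133}{\frac{1}{22} \left(-59\right)} = - \frac{137}{39} - \frac{133}{- \frac{59}{22}} = - \frac{137}{39} - - \frac{2926}{59} = - \frac{137}{39} + \frac{2926}{59} = \frac{106031}{2301}$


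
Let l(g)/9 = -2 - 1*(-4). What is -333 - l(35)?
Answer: -351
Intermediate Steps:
l(g) = 18 (l(g) = 9*(-2 - 1*(-4)) = 9*(-2 + 4) = 9*2 = 18)
-333 - l(35) = -333 - 1*18 = -333 - 18 = -351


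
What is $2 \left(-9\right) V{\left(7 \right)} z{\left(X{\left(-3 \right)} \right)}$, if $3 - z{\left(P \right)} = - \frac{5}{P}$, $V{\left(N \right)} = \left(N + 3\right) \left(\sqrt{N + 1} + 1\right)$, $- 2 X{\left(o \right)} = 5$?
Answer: $-180 - 360 \sqrt{2} \approx -689.12$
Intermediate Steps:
$X{\left(o \right)} = - \frac{5}{2}$ ($X{\left(o \right)} = \left(- \frac{1}{2}\right) 5 = - \frac{5}{2}$)
$V{\left(N \right)} = \left(1 + \sqrt{1 + N}\right) \left(3 + N\right)$ ($V{\left(N \right)} = \left(3 + N\right) \left(\sqrt{1 + N} + 1\right) = \left(3 + N\right) \left(1 + \sqrt{1 + N}\right) = \left(1 + \sqrt{1 + N}\right) \left(3 + N\right)$)
$z{\left(P \right)} = 3 + \frac{5}{P}$ ($z{\left(P \right)} = 3 - - \frac{5}{P} = 3 + \frac{5}{P}$)
$2 \left(-9\right) V{\left(7 \right)} z{\left(X{\left(-3 \right)} \right)} = 2 \left(-9\right) \left(3 + 7 + 3 \sqrt{1 + 7} + 7 \sqrt{1 + 7}\right) \left(3 + \frac{5}{- \frac{5}{2}}\right) = - 18 \left(3 + 7 + 3 \sqrt{8} + 7 \sqrt{8}\right) \left(3 + 5 \left(- \frac{2}{5}\right)\right) = - 18 \left(3 + 7 + 3 \cdot 2 \sqrt{2} + 7 \cdot 2 \sqrt{2}\right) \left(3 - 2\right) = - 18 \left(3 + 7 + 6 \sqrt{2} + 14 \sqrt{2}\right) 1 = - 18 \left(10 + 20 \sqrt{2}\right) 1 = \left(-180 - 360 \sqrt{2}\right) 1 = -180 - 360 \sqrt{2}$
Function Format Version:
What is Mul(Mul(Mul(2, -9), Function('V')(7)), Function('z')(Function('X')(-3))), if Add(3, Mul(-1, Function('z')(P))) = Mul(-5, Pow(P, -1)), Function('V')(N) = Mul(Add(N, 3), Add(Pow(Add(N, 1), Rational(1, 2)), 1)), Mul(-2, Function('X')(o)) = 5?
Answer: Add(-180, Mul(-360, Pow(2, Rational(1, 2)))) ≈ -689.12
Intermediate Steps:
Function('X')(o) = Rational(-5, 2) (Function('X')(o) = Mul(Rational(-1, 2), 5) = Rational(-5, 2))
Function('V')(N) = Mul(Add(1, Pow(Add(1, N), Rational(1, 2))), Add(3, N)) (Function('V')(N) = Mul(Add(3, N), Add(Pow(Add(1, N), Rational(1, 2)), 1)) = Mul(Add(3, N), Add(1, Pow(Add(1, N), Rational(1, 2)))) = Mul(Add(1, Pow(Add(1, N), Rational(1, 2))), Add(3, N)))
Function('z')(P) = Add(3, Mul(5, Pow(P, -1))) (Function('z')(P) = Add(3, Mul(-1, Mul(-5, Pow(P, -1)))) = Add(3, Mul(5, Pow(P, -1))))
Mul(Mul(Mul(2, -9), Function('V')(7)), Function('z')(Function('X')(-3))) = Mul(Mul(Mul(2, -9), Add(3, 7, Mul(3, Pow(Add(1, 7), Rational(1, 2))), Mul(7, Pow(Add(1, 7), Rational(1, 2))))), Add(3, Mul(5, Pow(Rational(-5, 2), -1)))) = Mul(Mul(-18, Add(3, 7, Mul(3, Pow(8, Rational(1, 2))), Mul(7, Pow(8, Rational(1, 2))))), Add(3, Mul(5, Rational(-2, 5)))) = Mul(Mul(-18, Add(3, 7, Mul(3, Mul(2, Pow(2, Rational(1, 2)))), Mul(7, Mul(2, Pow(2, Rational(1, 2)))))), Add(3, -2)) = Mul(Mul(-18, Add(3, 7, Mul(6, Pow(2, Rational(1, 2))), Mul(14, Pow(2, Rational(1, 2))))), 1) = Mul(Mul(-18, Add(10, Mul(20, Pow(2, Rational(1, 2))))), 1) = Mul(Add(-180, Mul(-360, Pow(2, Rational(1, 2)))), 1) = Add(-180, Mul(-360, Pow(2, Rational(1, 2))))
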